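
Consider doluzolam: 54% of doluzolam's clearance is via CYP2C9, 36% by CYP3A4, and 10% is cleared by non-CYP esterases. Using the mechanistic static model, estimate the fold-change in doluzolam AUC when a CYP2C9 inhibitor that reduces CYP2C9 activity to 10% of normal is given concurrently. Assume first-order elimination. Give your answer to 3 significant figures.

The CYP2C9 pathway (54% of clearance) falls to 0.1× activity: 0.54 × 0.1 = 0.054.
CYP3A4 (36%) and the residual 10% are unaffected.
New clearance relative to baseline: 0.054 + 0.36 + 0.1 = 0.514.
AUC ratio = CL_old/CL_new = 1 / 0.514 = 1.95.

1.95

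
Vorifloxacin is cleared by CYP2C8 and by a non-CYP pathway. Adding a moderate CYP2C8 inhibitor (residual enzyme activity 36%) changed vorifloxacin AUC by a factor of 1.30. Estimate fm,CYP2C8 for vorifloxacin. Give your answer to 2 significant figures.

0.36

Call the CYP2C8 fraction fm. After the interaction, CL_new/CL_old = fm × 0.36 + (1 − fm).
AUC ratio = 1 / (new CL fraction), so new CL fraction = 1 / 1.30 = 0.7692.
fm × 0.36 + 1 − fm = 0.7692  ⇒  fm × (0.36 − 1) = −0.2308  ⇒  fm = 0.36.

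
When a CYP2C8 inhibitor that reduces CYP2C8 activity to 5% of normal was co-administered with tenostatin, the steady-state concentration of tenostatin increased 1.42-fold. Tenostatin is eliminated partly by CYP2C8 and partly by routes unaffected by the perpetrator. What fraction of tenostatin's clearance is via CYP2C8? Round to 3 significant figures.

0.311

Let fm be the CYP2C8 fraction. New clearance relative to baseline = fm × 0.05 + (1 − fm).
Steady-state concentration ratio = 1 / (new CL fraction), so new CL fraction = 1 / 1.42 = 0.7042.
fm × 0.05 + 1 − fm = 0.7042  ⇒  fm × (0.05 − 1) = −0.2958  ⇒  fm = 0.311.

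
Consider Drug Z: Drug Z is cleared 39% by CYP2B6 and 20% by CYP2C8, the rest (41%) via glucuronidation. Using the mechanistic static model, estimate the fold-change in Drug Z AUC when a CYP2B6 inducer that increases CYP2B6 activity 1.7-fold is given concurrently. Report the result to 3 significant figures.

0.786

CYP2B6: 0.39 × 1.7 = 0.663
CYP2C8: 0.2 (unchanged)
Other: 0.41 (unchanged)
New clearance relative to baseline: 0.663 + 0.2 + 0.41 = 1.273.
Since AUC ∝ 1/CL, the ratio is 1 / 1.273 = 0.786.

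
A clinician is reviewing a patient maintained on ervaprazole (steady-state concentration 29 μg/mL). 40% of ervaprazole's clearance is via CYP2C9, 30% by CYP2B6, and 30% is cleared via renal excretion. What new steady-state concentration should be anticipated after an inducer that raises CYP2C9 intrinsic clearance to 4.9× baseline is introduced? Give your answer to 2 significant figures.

The CYP2C9 pathway (40% of clearance) rises to 4.9× activity: 0.4 × 4.9 = 1.96.
CYP2B6 (30%) and the residual 30% are unaffected.
Relative clearance = 1.96 + 0.3 + 0.3 = 2.56.
Steady-state concentration ∝ 1/CL, so new value = 29 / 2.56 = 11 μg/mL.

11 μg/mL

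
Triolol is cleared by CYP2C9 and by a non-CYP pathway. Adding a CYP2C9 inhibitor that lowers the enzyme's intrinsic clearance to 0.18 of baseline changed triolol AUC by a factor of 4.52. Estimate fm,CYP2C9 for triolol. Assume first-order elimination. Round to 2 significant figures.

0.95

Write x for the fraction cleared via CYP2C9. The observed AUC change means clearance fell to 1/4.52 = 0.2212 of baseline.
Setting x·0.18 + (1 − x) = 0.2212 and solving: x = (0.2212 − 1)/(0.18 − 1) = 0.95.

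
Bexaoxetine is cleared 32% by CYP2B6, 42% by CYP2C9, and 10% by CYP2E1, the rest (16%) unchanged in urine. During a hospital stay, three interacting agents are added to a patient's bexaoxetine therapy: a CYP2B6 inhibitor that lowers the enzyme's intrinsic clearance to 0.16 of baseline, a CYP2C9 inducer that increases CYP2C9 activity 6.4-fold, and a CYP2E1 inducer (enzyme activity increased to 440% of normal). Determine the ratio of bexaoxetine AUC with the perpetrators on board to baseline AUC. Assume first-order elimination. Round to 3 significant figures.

CYP2B6: 0.32 × 0.16 = 0.0512
CYP2C9: 0.42 × 6.4 = 2.688
CYP2E1: 0.1 × 4.4 = 0.44
Other: 0.16 (unchanged)
CL_new/CL_old = 0.0512 + 2.688 + 0.44 + 0.16 = 3.3392.
AUC ∝ 1/CL: fold-change = 1 / 3.3392 = 0.299.

0.299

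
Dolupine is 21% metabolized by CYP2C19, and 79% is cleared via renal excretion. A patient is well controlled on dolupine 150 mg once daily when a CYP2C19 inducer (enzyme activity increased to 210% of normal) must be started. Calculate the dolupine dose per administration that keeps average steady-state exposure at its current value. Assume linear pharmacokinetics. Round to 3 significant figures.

185 mg

The CYP2C19 pathway (21% of clearance) is boosted to 2.1× activity: 0.21 × 2.1 = 0.441.
Non-CYP routes (79%) are unchanged.
Relative clearance = 0.441 + 0.79 = 1.231.
Exposure is unchanged when dose changes in proportion to clearance. New dose = 150 mg × 1.231 = 185 mg.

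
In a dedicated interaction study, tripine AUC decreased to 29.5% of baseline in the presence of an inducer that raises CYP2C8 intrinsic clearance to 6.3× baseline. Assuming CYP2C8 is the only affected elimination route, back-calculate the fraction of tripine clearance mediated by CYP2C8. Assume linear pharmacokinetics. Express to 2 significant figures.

0.45

CL'/CL = 1 / 0.295 = 3.39
6.3·fm + (1 − fm) = 3.39
fm = (3.39 − 1) / (6.3 − 1) = 0.45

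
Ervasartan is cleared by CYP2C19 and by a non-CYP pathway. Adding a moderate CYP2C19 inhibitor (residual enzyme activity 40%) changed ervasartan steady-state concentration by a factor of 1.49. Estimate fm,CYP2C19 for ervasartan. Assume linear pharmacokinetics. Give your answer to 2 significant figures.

Write x for the fraction cleared via CYP2C19. The observed steady-state concentration change means clearance fell to 1/1.49 = 0.6711 of baseline.
Only the CYP2C19 route changed, so 0.6711 = x·0.4 + (1 − x), giving x = 0.55.

0.55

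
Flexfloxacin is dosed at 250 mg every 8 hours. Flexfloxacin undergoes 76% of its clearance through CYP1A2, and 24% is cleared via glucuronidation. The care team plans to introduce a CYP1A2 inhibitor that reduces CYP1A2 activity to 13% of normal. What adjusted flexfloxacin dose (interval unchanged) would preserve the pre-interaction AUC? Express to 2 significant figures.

The CYP1A2 pathway (76% of clearance) is reduced to 0.13× activity: 0.76 × 0.13 = 0.0988.
Non-CYP routes (24%) are unchanged.
New clearance relative to baseline: 0.0988 + 0.24 = 0.3388.
Css,avg = (dose rate)/CL, so holding Css fixed requires dose ∝ CL: 250 × 0.3388 = 85 mg.

85 mg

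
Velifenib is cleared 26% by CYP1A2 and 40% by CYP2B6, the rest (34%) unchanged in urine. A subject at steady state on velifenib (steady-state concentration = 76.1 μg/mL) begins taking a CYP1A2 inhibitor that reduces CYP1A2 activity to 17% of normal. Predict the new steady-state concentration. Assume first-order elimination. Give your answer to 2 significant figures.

CYP1A2: 0.26 × 0.17 = 0.0442
CYP2B6: 0.4 (unchanged)
Other: 0.34 (unchanged)
Relative clearance = 0.0442 + 0.4 + 0.34 = 0.7842.
With dosing unchanged, steady-state concentration scales as 1/CL: 76.1 / 0.7842 = 97 μg/mL.

97 μg/mL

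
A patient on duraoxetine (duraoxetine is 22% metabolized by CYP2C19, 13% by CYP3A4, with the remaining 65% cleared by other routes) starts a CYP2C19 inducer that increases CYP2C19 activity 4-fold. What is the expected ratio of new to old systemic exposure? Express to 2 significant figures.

The CYP2C19 pathway (22% of clearance) rises to 4× activity: 0.22 × 4 = 0.88.
CYP3A4 (13%) and the residual 65% are unaffected.
CL_new/CL_old = 0.88 + 0.13 + 0.65 = 1.66.
Systemic exposure is inversely proportional to clearance, so the fold-change is 1 / 1.66 = 0.60.

0.60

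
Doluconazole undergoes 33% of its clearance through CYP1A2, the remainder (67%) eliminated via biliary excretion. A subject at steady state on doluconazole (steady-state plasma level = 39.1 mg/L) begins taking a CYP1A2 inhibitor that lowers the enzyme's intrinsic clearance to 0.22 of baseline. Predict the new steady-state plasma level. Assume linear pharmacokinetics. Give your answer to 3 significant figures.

52.7 mg/L

The CYP1A2 pathway (33% of clearance) is reduced to 0.22× activity: 0.33 × 0.22 = 0.0726.
Non-CYP routes (67%) are unchanged.
CL_new/CL_old = 0.0726 + 0.67 = 0.7426.
New steady-state plasma level = baseline ÷ relative clearance = 39.1 / 0.7426 = 52.7 mg/L.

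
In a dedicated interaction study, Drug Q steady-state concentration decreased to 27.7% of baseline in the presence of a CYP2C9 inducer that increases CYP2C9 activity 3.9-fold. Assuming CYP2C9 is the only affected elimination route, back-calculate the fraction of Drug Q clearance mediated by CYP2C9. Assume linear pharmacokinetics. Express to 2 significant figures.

Write x for the fraction cleared via CYP2C9. The observed steady-state concentration change means clearance rose to 1/0.277 = 3.61 of baseline.
Setting x·3.9 + (1 − x) = 3.61 and solving: x = (3.61 − 1)/(3.9 − 1) = 0.90.

0.90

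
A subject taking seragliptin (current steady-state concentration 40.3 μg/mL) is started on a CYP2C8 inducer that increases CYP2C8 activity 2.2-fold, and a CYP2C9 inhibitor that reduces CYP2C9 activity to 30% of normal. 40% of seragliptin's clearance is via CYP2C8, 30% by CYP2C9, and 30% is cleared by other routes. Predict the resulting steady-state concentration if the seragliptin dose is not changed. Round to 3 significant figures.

31.7 μg/mL

The CYP2C8 pathway (40% of clearance) is boosted to 2.2× activity: 0.4 × 2.2 = 0.88.
The CYP2C9 pathway (30% of clearance) falls to 0.3× activity: 0.3 × 0.3 = 0.09.
Non-CYP routes (30%) are unchanged.
New clearance relative to baseline: 0.88 + 0.09 + 0.3 = 1.27.
New steady-state concentration = 40.3 / 1.27 = 31.7 μg/mL (concentration scales inversely with clearance).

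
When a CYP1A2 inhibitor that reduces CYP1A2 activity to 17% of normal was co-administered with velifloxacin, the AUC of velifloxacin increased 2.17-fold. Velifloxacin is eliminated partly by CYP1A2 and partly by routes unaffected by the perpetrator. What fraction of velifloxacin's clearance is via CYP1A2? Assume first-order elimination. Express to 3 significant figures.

CL'/CL = 1 / 2.17 = 0.4608
0.17·fm + (1 − fm) = 0.4608
fm = (0.4608 − 1) / (0.17 − 1) = 0.650

0.650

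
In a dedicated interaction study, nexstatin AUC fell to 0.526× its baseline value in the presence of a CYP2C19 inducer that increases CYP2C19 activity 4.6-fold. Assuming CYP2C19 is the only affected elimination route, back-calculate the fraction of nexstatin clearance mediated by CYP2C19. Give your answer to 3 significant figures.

0.250

Call the CYP2C19 fraction fm. After the interaction, CL_new/CL_old = fm × 4.6 + (1 − fm).
AUC ratio = 1 / (new CL fraction), so new CL fraction = 1 / 0.526 = 1.901.
fm × 4.6 + 1 − fm = 1.901  ⇒  fm × (4.6 − 1) = 0.9011  ⇒  fm = 0.250.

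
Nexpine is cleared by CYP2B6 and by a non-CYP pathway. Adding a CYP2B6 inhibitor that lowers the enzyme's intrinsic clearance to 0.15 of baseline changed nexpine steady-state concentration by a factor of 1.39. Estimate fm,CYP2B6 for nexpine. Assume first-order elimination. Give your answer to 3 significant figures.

0.330

Let x = fm,CYP2B6. Because steady-state concentration ∝ 1/CL, relative clearance fell to 1/1.39 = 0.7194.
Only the CYP2B6 route changed, so 0.7194 = x·0.15 + (1 − x), giving x = 0.330.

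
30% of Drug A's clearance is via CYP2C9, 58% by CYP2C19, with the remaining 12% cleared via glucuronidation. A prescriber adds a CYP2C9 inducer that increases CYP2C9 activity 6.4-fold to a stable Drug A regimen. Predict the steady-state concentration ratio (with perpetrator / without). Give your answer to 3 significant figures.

The CYP2C9 pathway (30% of clearance) increases to 6.4× activity: 0.3 × 6.4 = 1.92.
CYP2C19 (58%) and the residual 12% are unaffected.
New clearance relative to baseline: 1.92 + 0.58 + 0.12 = 2.62.
Steady-state concentration ratio = CL_old/CL_new = 1 / 2.62 = 0.382.

0.382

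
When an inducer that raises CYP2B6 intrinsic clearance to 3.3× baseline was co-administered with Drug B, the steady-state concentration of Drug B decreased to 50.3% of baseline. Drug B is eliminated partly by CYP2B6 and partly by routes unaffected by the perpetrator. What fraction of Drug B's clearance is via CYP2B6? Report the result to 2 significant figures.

0.43

Let fm be the CYP2B6 fraction. New clearance relative to baseline = fm × 3.3 + (1 − fm).
Steady-state concentration ratio = 1 / (new CL fraction), so new CL fraction = 1 / 0.503 = 1.988.
fm × 3.3 + 1 − fm = 1.988  ⇒  fm × (3.3 − 1) = 0.9881  ⇒  fm = 0.43.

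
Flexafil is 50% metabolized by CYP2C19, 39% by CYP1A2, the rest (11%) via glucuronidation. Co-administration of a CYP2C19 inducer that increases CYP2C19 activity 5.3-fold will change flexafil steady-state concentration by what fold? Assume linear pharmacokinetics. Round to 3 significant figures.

The CYP2C19 pathway (50% of clearance) is boosted to 5.3× activity: 0.5 × 5.3 = 2.65.
CYP1A2 (39%) and the residual 11% are unaffected.
CL_new/CL_old = 2.65 + 0.39 + 0.11 = 3.15.
Steady-state concentration ratio = CL_old/CL_new = 1 / 3.15 = 0.317.

0.317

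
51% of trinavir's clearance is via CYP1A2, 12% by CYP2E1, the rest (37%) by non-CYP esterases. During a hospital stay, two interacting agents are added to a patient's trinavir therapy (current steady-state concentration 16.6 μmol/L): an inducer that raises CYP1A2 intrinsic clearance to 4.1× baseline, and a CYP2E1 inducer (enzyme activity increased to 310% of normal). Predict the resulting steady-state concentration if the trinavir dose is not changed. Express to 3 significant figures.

5.86 μmol/L

The CYP1A2 pathway (51% of clearance) rises to 4.1× activity: 0.51 × 4.1 = 2.091.
The CYP2E1 pathway (12% of clearance) increases to 3.1× activity: 0.12 × 3.1 = 0.372.
Non-CYP routes (37%) are unchanged.
New clearance relative to baseline: 2.091 + 0.372 + 0.37 = 2.833.
Steady-state concentration ∝ 1/CL: new value = 16.6 / 2.833 = 5.86 μmol/L.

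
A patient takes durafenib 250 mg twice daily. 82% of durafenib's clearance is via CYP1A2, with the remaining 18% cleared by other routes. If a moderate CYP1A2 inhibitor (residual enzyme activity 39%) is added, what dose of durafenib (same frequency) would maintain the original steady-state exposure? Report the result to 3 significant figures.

The CYP1A2 pathway (82% of clearance) falls to 0.39× activity: 0.82 × 0.39 = 0.3198.
Non-CYP routes (18%) are unchanged.
CL_new/CL_old = 0.3198 + 0.18 = 0.4998.
Css,avg = (dose rate)/CL, so holding Css fixed requires dose ∝ CL: 250 × 0.4998 = 125 mg.

125 mg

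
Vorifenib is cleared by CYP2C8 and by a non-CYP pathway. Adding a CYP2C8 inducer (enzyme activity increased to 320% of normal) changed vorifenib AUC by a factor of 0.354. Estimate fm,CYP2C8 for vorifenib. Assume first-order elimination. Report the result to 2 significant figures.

CL'/CL = 1 / 0.354 = 2.825
3.2·fm + (1 − fm) = 2.825
fm = (2.825 − 1) / (3.2 − 1) = 0.83

0.83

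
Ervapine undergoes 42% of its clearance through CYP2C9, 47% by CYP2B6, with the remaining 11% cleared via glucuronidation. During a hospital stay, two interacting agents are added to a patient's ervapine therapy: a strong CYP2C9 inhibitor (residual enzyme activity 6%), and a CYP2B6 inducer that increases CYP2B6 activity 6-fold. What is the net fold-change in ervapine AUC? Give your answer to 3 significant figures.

CYP2C9: 0.42 × 0.06 = 0.0252
CYP2B6: 0.47 × 6 = 2.82
Other: 0.11 (unchanged)
CL_new/CL_old = 0.0252 + 2.82 + 0.11 = 2.9552.
Net AUC ratio = 1 / 2.9552 = 0.338.

0.338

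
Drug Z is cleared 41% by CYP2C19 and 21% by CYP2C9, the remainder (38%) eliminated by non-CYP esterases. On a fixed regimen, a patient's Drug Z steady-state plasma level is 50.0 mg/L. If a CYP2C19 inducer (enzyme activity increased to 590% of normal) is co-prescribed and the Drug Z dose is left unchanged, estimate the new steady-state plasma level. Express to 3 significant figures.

16.6 mg/L

CYP2C19: 0.41 × 5.9 = 2.419
CYP2C9: 0.21 (unchanged)
Other: 0.38 (unchanged)
Relative clearance = 2.419 + 0.21 + 0.38 = 3.009.
Steady-state plasma level ∝ 1/CL, so new value = 50.0 / 3.009 = 16.6 mg/L.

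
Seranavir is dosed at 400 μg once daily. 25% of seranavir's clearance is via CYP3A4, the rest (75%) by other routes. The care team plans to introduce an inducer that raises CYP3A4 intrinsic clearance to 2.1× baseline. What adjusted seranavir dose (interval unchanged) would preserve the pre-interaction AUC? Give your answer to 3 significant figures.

510 μg

CYP3A4: 0.25 × 2.1 = 0.525
Other: 0.75 (unchanged)
CL_new/CL_old = 0.525 + 0.75 = 1.275.
Exposure is unchanged when dose changes in proportion to clearance. New dose = 400 μg × 1.275 = 510 μg.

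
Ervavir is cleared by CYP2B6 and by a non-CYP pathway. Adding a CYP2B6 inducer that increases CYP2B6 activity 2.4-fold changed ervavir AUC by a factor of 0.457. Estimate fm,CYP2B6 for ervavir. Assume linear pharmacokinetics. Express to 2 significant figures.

0.85

Let x = fm,CYP2B6. Because AUC ∝ 1/CL, relative clearance rose to 1/0.457 = 2.188.
Only the CYP2B6 route changed, so 2.188 = x·2.4 + (1 − x), giving x = 0.85.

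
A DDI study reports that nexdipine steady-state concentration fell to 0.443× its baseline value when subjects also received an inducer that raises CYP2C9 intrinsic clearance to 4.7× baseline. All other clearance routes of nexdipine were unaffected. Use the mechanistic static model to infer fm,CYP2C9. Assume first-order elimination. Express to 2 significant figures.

Write x for the fraction cleared via CYP2C9. The observed steady-state concentration change means clearance rose to 1/0.443 = 2.257 of baseline.
Setting x·4.7 + (1 − x) = 2.257 and solving: x = (2.257 − 1)/(4.7 − 1) = 0.34.

0.34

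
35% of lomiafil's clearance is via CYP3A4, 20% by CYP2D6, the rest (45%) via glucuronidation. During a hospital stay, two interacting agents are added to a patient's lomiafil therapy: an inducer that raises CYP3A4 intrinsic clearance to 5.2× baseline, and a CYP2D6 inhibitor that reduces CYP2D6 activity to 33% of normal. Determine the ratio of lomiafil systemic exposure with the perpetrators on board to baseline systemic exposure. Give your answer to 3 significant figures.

CYP3A4: 0.35 × 5.2 = 1.82
CYP2D6: 0.2 × 0.33 = 0.066
Other: 0.45 (unchanged)
Relative clearance = 1.82 + 0.066 + 0.45 = 2.336.
Because systemic exposure varies inversely with clearance, the combined effect is 1 / 2.336 = 0.428.

0.428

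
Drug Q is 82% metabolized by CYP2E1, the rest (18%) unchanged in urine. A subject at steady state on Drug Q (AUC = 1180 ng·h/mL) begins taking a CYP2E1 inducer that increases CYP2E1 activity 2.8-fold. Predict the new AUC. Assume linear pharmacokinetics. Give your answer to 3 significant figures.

477 ng·h/mL

The CYP2E1 pathway (82% of clearance) rises to 2.8× activity: 0.82 × 2.8 = 2.296.
The remaining 18% of clearance is unaffected.
Relative clearance = 2.296 + 0.18 = 2.476.
With dosing unchanged, AUC scales as 1/CL: 1180 / 2.476 = 477 ng·h/mL.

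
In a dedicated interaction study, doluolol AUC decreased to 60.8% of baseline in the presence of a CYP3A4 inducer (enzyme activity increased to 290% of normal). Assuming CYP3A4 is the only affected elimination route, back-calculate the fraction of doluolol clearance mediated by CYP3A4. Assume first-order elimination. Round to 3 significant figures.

0.339

Call the CYP3A4 fraction fm. After the interaction, CL_new/CL_old = fm × 2.9 + (1 − fm).
AUC ratio = 1 / (new CL fraction), so new CL fraction = 1 / 0.608 = 1.645.
fm × 2.9 + 1 − fm = 1.645  ⇒  fm × (2.9 − 1) = 0.6447  ⇒  fm = 0.339.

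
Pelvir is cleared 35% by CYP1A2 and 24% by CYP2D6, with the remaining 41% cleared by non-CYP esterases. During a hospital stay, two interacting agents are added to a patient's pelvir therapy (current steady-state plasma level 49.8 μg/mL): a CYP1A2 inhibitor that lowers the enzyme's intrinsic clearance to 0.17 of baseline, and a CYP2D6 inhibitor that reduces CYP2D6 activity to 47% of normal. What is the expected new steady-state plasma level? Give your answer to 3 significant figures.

The CYP1A2 pathway (35% of clearance) falls to 0.17× activity: 0.35 × 0.17 = 0.0595.
The CYP2D6 pathway (24% of clearance) falls to 0.47× activity: 0.24 × 0.47 = 0.1128.
Non-CYP routes (41%) are unchanged.
CL_new/CL_old = 0.0595 + 0.1128 + 0.41 = 0.5823.
New steady-state plasma level = 49.8 / 0.5823 = 85.5 μg/mL (concentration scales inversely with clearance).

85.5 μg/mL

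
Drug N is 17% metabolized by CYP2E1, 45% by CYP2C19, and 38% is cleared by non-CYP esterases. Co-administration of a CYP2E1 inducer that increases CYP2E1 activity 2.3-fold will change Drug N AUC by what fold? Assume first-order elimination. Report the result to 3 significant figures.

The CYP2E1 pathway (17% of clearance) rises to 2.3× activity: 0.17 × 2.3 = 0.391.
CYP2C19 (45%) and the residual 38% are unaffected.
Relative clearance = 0.391 + 0.45 + 0.38 = 1.221.
AUC is inversely proportional to clearance, so the fold-change is 1 / 1.221 = 0.819.

0.819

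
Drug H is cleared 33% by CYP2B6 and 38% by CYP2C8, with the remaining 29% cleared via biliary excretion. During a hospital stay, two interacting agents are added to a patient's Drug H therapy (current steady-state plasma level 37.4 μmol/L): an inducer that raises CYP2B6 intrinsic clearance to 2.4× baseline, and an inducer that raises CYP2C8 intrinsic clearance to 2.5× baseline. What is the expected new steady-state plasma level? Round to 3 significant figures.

18.4 μmol/L

The CYP2B6 pathway (33% of clearance) rises to 2.4× activity: 0.33 × 2.4 = 0.792.
The CYP2C8 pathway (38% of clearance) rises to 2.5× activity: 0.38 × 2.5 = 0.95.
The remaining 29% of clearance is unaffected.
Relative clearance = 0.792 + 0.95 + 0.29 = 2.032.
Steady-state plasma level ∝ 1/CL: new value = 37.4 / 2.032 = 18.4 μmol/L.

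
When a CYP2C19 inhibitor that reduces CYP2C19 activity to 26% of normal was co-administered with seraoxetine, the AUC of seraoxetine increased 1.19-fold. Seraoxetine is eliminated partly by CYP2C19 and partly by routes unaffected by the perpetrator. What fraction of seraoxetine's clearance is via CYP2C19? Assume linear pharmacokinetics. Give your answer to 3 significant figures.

0.216

CL'/CL = 1 / 1.19 = 0.8403
0.26·fm + (1 − fm) = 0.8403
fm = (0.8403 − 1) / (0.26 − 1) = 0.216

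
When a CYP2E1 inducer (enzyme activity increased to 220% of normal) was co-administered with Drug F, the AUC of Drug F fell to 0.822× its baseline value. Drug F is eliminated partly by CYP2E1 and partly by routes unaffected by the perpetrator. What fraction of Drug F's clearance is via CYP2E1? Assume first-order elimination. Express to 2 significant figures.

CL'/CL = 1 / 0.822 = 1.217
2.2·fm + (1 − fm) = 1.217
fm = (1.217 − 1) / (2.2 − 1) = 0.18

0.18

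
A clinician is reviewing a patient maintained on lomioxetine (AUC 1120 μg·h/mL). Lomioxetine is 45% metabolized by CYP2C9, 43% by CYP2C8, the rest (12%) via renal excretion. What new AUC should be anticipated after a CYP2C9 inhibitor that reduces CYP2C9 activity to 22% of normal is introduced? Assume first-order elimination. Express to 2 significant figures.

1.7 × 10³ μg·h/mL

CYP2C9: 0.45 × 0.22 = 0.099
CYP2C8: 0.43 (unchanged)
Other: 0.12 (unchanged)
CL_new/CL_old = 0.099 + 0.43 + 0.12 = 0.649.
AUC ∝ 1/CL, so new value = 1120 / 0.649 = 1.7 × 10³ μg·h/mL.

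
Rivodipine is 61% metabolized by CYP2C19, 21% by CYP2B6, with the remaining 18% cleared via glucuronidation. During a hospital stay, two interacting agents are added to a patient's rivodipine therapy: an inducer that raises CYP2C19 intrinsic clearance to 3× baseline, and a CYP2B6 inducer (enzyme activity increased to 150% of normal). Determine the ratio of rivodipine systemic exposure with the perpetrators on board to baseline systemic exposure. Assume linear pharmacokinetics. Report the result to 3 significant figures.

0.430

The CYP2C19 pathway (61% of clearance) increases to 3× activity: 0.61 × 3 = 1.83.
The CYP2B6 pathway (21% of clearance) increases to 1.5× activity: 0.21 × 1.5 = 0.315.
Non-CYP routes (18%) are unchanged.
New clearance relative to baseline: 1.83 + 0.315 + 0.18 = 2.325.
Net systemic exposure ratio = 1 / 2.325 = 0.430.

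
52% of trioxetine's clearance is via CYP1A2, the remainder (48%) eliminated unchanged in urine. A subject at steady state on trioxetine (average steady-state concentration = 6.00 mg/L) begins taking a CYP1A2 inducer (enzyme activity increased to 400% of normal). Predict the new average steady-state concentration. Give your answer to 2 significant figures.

CYP1A2: 0.52 × 4 = 2.08
Other: 0.48 (unchanged)
CL_new/CL_old = 2.08 + 0.48 = 2.56.
New average steady-state concentration = baseline ÷ relative clearance = 6.00 / 2.56 = 2.3 mg/L.

2.3 mg/L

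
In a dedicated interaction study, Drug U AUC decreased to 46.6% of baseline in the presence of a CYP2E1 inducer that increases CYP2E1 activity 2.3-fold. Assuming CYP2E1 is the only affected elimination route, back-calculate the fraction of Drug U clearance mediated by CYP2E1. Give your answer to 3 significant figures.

CL'/CL = 1 / 0.466 = 2.146
2.3·fm + (1 − fm) = 2.146
fm = (2.146 − 1) / (2.3 − 1) = 0.881

0.881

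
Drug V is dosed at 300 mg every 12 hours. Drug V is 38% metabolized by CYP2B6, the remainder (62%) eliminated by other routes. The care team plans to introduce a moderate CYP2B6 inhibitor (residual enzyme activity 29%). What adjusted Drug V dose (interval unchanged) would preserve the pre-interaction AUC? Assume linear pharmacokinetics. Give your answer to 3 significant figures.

The CYP2B6 pathway (38% of clearance) is reduced to 0.29× activity: 0.38 × 0.29 = 0.1102.
The remaining 62% of clearance is unaffected.
New clearance relative to baseline: 0.1102 + 0.62 = 0.7302.
To maintain the same steady-state level, dose must scale with clearance: new dose = 300 × 0.7302 = 219 mg.

219 mg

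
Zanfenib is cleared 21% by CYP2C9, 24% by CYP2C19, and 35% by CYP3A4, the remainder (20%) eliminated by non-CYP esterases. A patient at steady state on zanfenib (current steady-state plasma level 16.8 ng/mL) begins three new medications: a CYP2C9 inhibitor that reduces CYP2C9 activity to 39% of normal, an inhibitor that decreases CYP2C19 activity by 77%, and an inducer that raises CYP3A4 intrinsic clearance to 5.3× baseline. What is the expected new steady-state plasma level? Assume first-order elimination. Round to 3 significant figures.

The CYP2C9 pathway (21% of clearance) drops to 0.39× activity: 0.21 × 0.39 = 0.0819.
The CYP2C19 pathway (24% of clearance) falls to 0.23× activity: 0.24 × 0.23 = 0.0552.
The CYP3A4 pathway (35% of clearance) rises to 5.3× activity: 0.35 × 5.3 = 1.855.
Non-CYP routes (20%) are unchanged.
CL_new/CL_old = 0.0819 + 0.0552 + 1.855 + 0.2 = 2.1921.
New steady-state plasma level = 16.8 / 2.1921 = 7.66 ng/mL (concentration scales inversely with clearance).

7.66 ng/mL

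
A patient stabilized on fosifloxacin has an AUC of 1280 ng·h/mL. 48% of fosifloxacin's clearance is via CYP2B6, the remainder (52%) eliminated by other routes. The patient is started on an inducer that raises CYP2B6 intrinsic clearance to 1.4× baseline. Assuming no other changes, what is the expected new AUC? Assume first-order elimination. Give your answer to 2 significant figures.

1.1 × 10³ ng·h/mL

The CYP2B6 pathway (48% of clearance) rises to 1.4× activity: 0.48 × 1.4 = 0.672.
Non-CYP routes (52%) are unchanged.
Relative clearance = 0.672 + 0.52 = 1.192.
With dosing unchanged, AUC scales as 1/CL: 1280 / 1.192 = 1.1 × 10³ ng·h/mL.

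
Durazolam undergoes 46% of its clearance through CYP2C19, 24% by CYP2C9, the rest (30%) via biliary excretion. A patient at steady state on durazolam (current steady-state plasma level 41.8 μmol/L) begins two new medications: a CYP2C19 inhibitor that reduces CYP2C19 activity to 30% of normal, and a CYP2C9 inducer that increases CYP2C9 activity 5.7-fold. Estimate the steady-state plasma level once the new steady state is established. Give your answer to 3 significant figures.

The CYP2C19 pathway (46% of clearance) falls to 0.3× activity: 0.46 × 0.3 = 0.138.
The CYP2C9 pathway (24% of clearance) rises to 5.7× activity: 0.24 × 5.7 = 1.368.
Non-CYP routes (30%) are unchanged.
New clearance relative to baseline: 0.138 + 1.368 + 0.3 = 1.806.
Steady-state plasma level ∝ 1/CL: new value = 41.8 / 1.806 = 23.1 μmol/L.

23.1 μmol/L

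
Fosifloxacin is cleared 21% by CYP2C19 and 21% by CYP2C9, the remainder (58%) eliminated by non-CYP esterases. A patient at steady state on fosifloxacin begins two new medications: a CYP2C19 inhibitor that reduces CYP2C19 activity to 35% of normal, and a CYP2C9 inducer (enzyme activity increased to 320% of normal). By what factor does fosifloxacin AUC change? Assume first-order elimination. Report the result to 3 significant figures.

The CYP2C19 pathway (21% of clearance) falls to 0.35× activity: 0.21 × 0.35 = 0.0735.
The CYP2C9 pathway (21% of clearance) increases to 3.2× activity: 0.21 × 3.2 = 0.672.
The remaining 58% of clearance is unaffected.
Relative clearance = 0.0735 + 0.672 + 0.58 = 1.3255.
Because AUC varies inversely with clearance, the combined effect is 1 / 1.3255 = 0.754.

0.754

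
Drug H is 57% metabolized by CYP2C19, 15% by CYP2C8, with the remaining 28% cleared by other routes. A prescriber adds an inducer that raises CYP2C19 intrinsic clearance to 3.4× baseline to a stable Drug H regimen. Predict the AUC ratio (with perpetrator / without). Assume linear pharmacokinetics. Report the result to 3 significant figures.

0.422

CYP2C19: 0.57 × 3.4 = 1.938
CYP2C8: 0.15 (unchanged)
Other: 0.28 (unchanged)
New clearance relative to baseline: 1.938 + 0.15 + 0.28 = 2.368.
AUC is inversely proportional to clearance, so the fold-change is 1 / 2.368 = 0.422.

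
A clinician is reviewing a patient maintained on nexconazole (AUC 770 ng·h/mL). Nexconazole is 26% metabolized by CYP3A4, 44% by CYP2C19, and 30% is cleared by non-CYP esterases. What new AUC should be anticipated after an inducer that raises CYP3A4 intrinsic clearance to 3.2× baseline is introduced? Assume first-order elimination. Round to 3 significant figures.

490 ng·h/mL

The CYP3A4 pathway (26% of clearance) is boosted to 3.2× activity: 0.26 × 3.2 = 0.832.
CYP2C19 (44%) and the residual 30% are unaffected.
CL_new/CL_old = 0.832 + 0.44 + 0.3 = 1.572.
New AUC = baseline ÷ relative clearance = 770 / 1.572 = 490 ng·h/mL.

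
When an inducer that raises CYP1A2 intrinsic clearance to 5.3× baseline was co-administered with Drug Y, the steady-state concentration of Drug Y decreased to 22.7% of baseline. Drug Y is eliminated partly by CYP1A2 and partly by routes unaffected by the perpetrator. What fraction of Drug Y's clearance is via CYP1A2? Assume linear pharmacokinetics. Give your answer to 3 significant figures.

Write x for the fraction cleared via CYP1A2. The observed steady-state concentration change means clearance rose to 1/0.227 = 4.405 of baseline.
Setting x·5.3 + (1 − x) = 4.405 and solving: x = (4.405 − 1)/(5.3 − 1) = 0.792.

0.792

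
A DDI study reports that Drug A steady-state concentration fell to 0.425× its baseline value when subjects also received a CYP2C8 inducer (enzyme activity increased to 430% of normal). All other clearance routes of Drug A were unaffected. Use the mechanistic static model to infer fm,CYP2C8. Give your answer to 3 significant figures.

Let x = fm,CYP2C8. Because steady-state concentration ∝ 1/CL, relative clearance rose to 1/0.425 = 2.353.
Setting x·4.3 + (1 − x) = 2.353 and solving: x = (2.353 − 1)/(4.3 − 1) = 0.410.

0.410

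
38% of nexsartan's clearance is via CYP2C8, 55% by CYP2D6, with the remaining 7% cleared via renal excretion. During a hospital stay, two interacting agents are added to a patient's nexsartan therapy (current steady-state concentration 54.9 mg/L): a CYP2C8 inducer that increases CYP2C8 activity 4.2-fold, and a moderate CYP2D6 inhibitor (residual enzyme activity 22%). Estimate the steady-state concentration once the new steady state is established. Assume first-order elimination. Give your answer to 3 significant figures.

CYP2C8: 0.38 × 4.2 = 1.596
CYP2D6: 0.55 × 0.22 = 0.121
Other: 0.07 (unchanged)
New clearance relative to baseline: 1.596 + 0.121 + 0.07 = 1.787.
Dividing the baseline by the relative clearance: 54.9 / 1.787 = 30.7 mg/L.

30.7 mg/L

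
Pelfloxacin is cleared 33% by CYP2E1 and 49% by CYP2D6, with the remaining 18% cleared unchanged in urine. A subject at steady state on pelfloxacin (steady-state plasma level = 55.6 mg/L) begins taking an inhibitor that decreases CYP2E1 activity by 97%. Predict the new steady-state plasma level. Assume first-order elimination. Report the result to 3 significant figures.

81.8 mg/L

The CYP2E1 pathway (33% of clearance) falls to 0.03× activity: 0.33 × 0.03 = 0.0099.
CYP2D6 (49%) and the residual 18% are unaffected.
New clearance relative to baseline: 0.0099 + 0.49 + 0.18 = 0.6799.
Steady-state plasma level ∝ 1/CL, so new value = 55.6 / 0.6799 = 81.8 mg/L.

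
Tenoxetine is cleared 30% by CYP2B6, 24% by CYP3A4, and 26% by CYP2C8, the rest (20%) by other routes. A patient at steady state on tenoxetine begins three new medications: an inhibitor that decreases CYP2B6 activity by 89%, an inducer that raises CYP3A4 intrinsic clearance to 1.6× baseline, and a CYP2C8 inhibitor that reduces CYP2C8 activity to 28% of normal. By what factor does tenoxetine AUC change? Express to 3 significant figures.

CYP2B6: 0.3 × 0.11 = 0.033
CYP3A4: 0.24 × 1.6 = 0.384
CYP2C8: 0.26 × 0.28 = 0.0728
Other: 0.2 (unchanged)
CL_new/CL_old = 0.033 + 0.384 + 0.0728 + 0.2 = 0.6898.
AUC ∝ 1/CL: fold-change = 1 / 0.6898 = 1.45.

1.45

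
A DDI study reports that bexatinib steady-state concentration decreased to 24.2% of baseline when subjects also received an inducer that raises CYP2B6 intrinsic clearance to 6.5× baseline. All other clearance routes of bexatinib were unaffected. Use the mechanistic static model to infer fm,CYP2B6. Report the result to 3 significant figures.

Let x = fm,CYP2B6. Because steady-state concentration ∝ 1/CL, relative clearance rose to 1/0.242 = 4.132.
Setting x·6.5 + (1 − x) = 4.132 and solving: x = (4.132 − 1)/(6.5 − 1) = 0.569.

0.569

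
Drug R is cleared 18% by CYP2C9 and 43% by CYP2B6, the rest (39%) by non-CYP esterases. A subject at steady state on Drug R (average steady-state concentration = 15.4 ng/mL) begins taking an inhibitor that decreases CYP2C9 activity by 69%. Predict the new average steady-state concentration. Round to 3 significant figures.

The CYP2C9 pathway (18% of clearance) drops to 0.31× activity: 0.18 × 0.31 = 0.0558.
CYP2B6 (43%) and the residual 39% are unaffected.
CL_new/CL_old = 0.0558 + 0.43 + 0.39 = 0.8758.
With dosing unchanged, average steady-state concentration scales as 1/CL: 15.4 / 0.8758 = 17.6 ng/mL.

17.6 ng/mL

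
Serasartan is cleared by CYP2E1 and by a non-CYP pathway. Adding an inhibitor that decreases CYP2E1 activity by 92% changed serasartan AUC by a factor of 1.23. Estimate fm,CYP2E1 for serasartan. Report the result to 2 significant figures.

0.20

Write x for the fraction cleared via CYP2E1. The observed AUC change means clearance fell to 1/1.23 = 0.813 of baseline.
Only the CYP2E1 route changed, so 0.813 = x·0.08 + (1 − x), giving x = 0.20.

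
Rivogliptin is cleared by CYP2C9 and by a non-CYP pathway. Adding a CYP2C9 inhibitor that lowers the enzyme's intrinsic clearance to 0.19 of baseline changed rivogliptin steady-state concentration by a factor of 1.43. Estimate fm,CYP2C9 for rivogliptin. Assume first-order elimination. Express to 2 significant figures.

CL'/CL = 1 / 1.43 = 0.6993
0.19·fm + (1 − fm) = 0.6993
fm = (0.6993 − 1) / (0.19 − 1) = 0.37

0.37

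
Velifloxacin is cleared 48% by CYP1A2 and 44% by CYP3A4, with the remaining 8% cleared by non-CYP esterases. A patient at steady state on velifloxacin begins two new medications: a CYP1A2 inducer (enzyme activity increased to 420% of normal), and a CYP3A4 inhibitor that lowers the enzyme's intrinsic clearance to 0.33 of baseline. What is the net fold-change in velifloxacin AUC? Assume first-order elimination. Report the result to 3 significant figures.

The CYP1A2 pathway (48% of clearance) increases to 4.2× activity: 0.48 × 4.2 = 2.016.
The CYP3A4 pathway (44% of clearance) falls to 0.33× activity: 0.44 × 0.33 = 0.1452.
Non-CYP routes (8%) are unchanged.
CL_new/CL_old = 2.016 + 0.1452 + 0.08 = 2.2412.
AUC ∝ 1/CL: fold-change = 1 / 2.2412 = 0.446.

0.446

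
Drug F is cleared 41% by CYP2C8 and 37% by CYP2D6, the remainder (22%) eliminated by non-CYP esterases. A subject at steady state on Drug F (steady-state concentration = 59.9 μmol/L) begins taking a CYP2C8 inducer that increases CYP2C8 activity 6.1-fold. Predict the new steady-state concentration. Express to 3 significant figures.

CYP2C8: 0.41 × 6.1 = 2.501
CYP2D6: 0.37 (unchanged)
Other: 0.22 (unchanged)
CL_new/CL_old = 2.501 + 0.37 + 0.22 = 3.091.
New steady-state concentration = baseline ÷ relative clearance = 59.9 / 3.091 = 19.4 μmol/L.

19.4 μmol/L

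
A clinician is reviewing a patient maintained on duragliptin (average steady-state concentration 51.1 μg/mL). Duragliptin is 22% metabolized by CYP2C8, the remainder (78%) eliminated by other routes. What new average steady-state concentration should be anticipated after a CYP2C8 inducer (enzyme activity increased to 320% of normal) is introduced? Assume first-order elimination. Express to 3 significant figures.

CYP2C8: 0.22 × 3.2 = 0.704
Other: 0.78 (unchanged)
CL_new/CL_old = 0.704 + 0.78 = 1.484.
Average steady-state concentration ∝ 1/CL, so new value = 51.1 / 1.484 = 34.4 μg/mL.

34.4 μg/mL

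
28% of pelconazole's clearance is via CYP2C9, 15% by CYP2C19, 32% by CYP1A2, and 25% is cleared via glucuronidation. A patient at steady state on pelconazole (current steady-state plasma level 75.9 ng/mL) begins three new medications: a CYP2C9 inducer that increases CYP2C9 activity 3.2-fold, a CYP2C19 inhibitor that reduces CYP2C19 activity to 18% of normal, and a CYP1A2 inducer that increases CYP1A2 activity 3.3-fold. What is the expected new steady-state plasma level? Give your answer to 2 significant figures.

34 ng/mL

The CYP2C9 pathway (28% of clearance) increases to 3.2× activity: 0.28 × 3.2 = 0.896.
The CYP2C19 pathway (15% of clearance) falls to 0.18× activity: 0.15 × 0.18 = 0.027.
The CYP1A2 pathway (32% of clearance) is boosted to 3.3× activity: 0.32 × 3.3 = 1.056.
The remaining 25% of clearance is unaffected.
Relative clearance = 0.896 + 0.027 + 1.056 + 0.25 = 2.229.
New steady-state plasma level = 75.9 / 2.229 = 34 ng/mL (concentration scales inversely with clearance).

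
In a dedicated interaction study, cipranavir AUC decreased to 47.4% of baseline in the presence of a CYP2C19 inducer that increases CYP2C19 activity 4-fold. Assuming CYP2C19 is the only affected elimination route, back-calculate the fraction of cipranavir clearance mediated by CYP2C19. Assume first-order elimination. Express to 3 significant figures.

Call the CYP2C19 fraction fm. After the interaction, CL_new/CL_old = fm × 4 + (1 − fm).
AUC ratio = 1 / (new CL fraction), so new CL fraction = 1 / 0.474 = 2.11.
fm × 4 + 1 − fm = 2.11  ⇒  fm × (4 − 1) = 1.11  ⇒  fm = 0.370.

0.370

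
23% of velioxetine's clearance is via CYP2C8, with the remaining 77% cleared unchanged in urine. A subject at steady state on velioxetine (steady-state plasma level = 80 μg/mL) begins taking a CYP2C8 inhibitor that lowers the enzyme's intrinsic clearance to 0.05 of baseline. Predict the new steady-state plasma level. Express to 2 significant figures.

1.0 × 10² μg/mL

The CYP2C8 pathway (23% of clearance) falls to 0.05× activity: 0.23 × 0.05 = 0.0115.
Non-CYP routes (77%) are unchanged.
CL_new/CL_old = 0.0115 + 0.77 = 0.7815.
Steady-state plasma level ∝ 1/CL, so new value = 80 / 0.7815 = 1.0 × 10² μg/mL.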